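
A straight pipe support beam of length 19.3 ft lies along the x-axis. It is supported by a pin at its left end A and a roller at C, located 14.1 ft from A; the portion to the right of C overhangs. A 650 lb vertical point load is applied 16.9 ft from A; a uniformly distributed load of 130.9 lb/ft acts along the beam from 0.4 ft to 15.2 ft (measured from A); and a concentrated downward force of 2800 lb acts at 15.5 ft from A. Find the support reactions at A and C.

A_x = 0, A_y = 458.5 lb, C_y = 4929 lb

Resultant of the distributed load: 130.9 × 14.8 = 1937.32 lb at 7.8 ft from A.
ΣM about A: C_y·14.1 − 650·16.9 − (130.9·14.8)·7.8 − 2800·15.5 = 0 → C_y = 69496.096/14.1 = 4928.8 ≈ 4929 lb.
ΣF_y = 0: A_y + 4928.8 − 650 − 130.9·14.8 − 2800 = 0 → A_y = 458.5 lb.
ΣF_x = 0: no horizontal applied forces, so A_x = 0.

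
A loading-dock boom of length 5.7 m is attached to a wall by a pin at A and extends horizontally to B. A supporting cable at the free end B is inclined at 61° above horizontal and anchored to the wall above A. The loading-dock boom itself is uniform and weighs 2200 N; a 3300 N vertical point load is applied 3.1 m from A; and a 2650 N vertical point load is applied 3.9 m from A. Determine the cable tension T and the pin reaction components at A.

T = 5383 N, A_x = 2610 N, A_y = 3442 N

ΣM about A: T·sin61°·5.7 − 2200·2.85 − 3300·3.1 − 2650·3.9 = 0 → T = 26835/(5.7·0.87462) = 5382.79 ≈ 5383 N.
ΣF_x = 0: A_x − T·cos61° = 0 → A_x = 5382.79 × 0.48481 = 2610 N.
ΣF_y = 0: A_y + T·sin61° − 2200 − 3300 − 2650 = 0 → A_y = 8150 − 5382.79 × 0.87462 = 3442 N.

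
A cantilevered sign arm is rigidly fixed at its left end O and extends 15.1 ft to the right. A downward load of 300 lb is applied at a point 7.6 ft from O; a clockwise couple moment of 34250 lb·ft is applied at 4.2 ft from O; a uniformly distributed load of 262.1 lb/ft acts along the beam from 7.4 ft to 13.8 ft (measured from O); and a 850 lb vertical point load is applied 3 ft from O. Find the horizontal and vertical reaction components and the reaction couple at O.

Resultant of the distributed load: 262.1 × 6.4 = 1677.44 lb at 10.6 ft from O.
ΣF_x = 0: O_x = 0.
ΣF_y = 0: O_y − 300 − 262.1·6.4 − 850 = 0 → O_y = 2827 lb.
ΣM about O: M_O − 300·7.6 − 34250 − (262.1·6.4)·10.6 − 850·3 = 0 → M_O = 56860 lb·ft.

O_x = 0, O_y = 2827 lb, M_O = 56860 lb·ft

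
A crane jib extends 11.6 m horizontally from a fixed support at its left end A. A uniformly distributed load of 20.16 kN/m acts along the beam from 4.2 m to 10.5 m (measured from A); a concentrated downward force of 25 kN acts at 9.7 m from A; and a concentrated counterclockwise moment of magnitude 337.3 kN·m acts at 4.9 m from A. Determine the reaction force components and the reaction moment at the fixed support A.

A_x = 0, A_y = 152.0 kN, M_A = 838.7 kN·m

Resultant of the distributed load: 20.16 × 6.3 = 127.008 kN at 7.35 m from A.
ΣF_x = 0: A_x = 0.
ΣF_y = 0: A_y − 20.16·6.3 − 25 = 0 → A_y = 152.0 kN.
ΣM about A: M_A − (20.16·6.3)·7.35 − 25·9.7 + 337.3 = 0 → M_A = 838.7 kN·m.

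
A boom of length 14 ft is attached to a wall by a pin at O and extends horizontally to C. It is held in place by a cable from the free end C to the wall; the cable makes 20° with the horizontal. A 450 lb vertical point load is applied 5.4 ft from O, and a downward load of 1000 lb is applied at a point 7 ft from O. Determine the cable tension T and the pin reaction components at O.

ΣM about O: T·sin20°·14 − 450·5.4 − 1000·7 = 0 → T = 9430/(14·0.34202) = 1969.39 ≈ 1969 lb.
ΣF_x = 0: O_x − T·cos20° = 0 → O_x = 1969.39 × 0.939693 = 1851 lb.
ΣF_y = 0: O_y + T·sin20° − 450 − 1000 = 0 → O_y = 1450 − 1969.39 × 0.34202 = 776.4 lb.

T = 1969 lb, O_x = 1851 lb, O_y = 776.4 lb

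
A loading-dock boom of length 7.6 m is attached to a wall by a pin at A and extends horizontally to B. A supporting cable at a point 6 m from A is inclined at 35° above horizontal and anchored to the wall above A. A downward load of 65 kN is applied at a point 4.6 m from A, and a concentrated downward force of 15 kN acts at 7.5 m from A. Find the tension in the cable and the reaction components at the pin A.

T = 119.6 kN, A_x = 97.95 kN, A_y = 11.42 kN

ΣM about A: T·sin35°·6 − 65·4.6 − 15·7.5 = 0 → T = 411.5/(6·0.573576) = 119.571 ≈ 119.6 kN.
ΣF_x = 0: A_x − T·cos35° = 0 → A_x = 119.571 × 0.819152 = 97.95 kN.
ΣF_y = 0: A_y + T·sin35° − 65 − 15 = 0 → A_y = 80 − 119.571 × 0.573576 = 11.42 kN.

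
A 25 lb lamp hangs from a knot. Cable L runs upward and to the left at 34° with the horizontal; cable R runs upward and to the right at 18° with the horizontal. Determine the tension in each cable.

T_L = 30.17 lb, T_R = 26.30 lb

ΣF_x = 0: −T_L·cos34° + T_R·cos18° = 0 → T_R = 0.871702·T_L.
ΣF_y = 0: T_L·sin34° + T_R·sin18° = 25.
Substitute: T_L·(0.559193 + 0.871702·0.309017) = 25 → T_L = 30.1727 ≈ 30.17 lb.
Then T_R = 0.871702 × 30.1727 = 26.30 lb.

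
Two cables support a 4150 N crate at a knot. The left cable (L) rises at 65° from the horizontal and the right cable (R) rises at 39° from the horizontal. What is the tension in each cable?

T_L = 3324 N, T_R = 1808 N

ΣF_x = 0: −T_L·cos65° + T_R·cos39° = 0 → T_R = 0.543808·T_L.
ΣF_y = 0: T_L·sin65° + T_R·sin39° = 4150.
Substitute: T_L·(0.906308 + 0.543808·0.62932) = 4150 → T_L = 3323.89 ≈ 3324 N.
Then T_R = 0.543808 × 3323.89 = 1808 N.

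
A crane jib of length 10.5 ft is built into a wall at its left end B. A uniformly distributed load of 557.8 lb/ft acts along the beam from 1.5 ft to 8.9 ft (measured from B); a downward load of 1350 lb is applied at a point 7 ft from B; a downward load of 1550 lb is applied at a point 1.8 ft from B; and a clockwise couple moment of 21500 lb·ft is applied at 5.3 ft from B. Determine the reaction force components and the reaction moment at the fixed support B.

Resultant of the distributed load: 557.8 × 7.4 = 4127.72 lb at 5.2 ft from B.
ΣF_x = 0: B_x = 0.
ΣF_y = 0: B_y − 557.8·7.4 − 1350 − 1550 = 0 → B_y = 7028 lb.
ΣM about B: M_B − (557.8·7.4)·5.2 − 1350·7 − 1550·1.8 − 21500 = 0 → M_B = 55200 lb·ft.

B_x = 0, B_y = 7028 lb, M_B = 55200 lb·ft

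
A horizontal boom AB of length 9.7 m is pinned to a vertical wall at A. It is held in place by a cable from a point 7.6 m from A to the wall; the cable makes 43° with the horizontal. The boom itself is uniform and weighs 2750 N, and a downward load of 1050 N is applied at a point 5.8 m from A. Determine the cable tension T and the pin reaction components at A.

ΣM about A: T·sin43°·7.6 − 2750·4.85 − 1050·5.8 = 0 → T = 19427.5/(7.6·0.681998) = 3748.18 ≈ 3748 N.
ΣF_x = 0: A_x − T·cos43° = 0 → A_x = 3748.18 × 0.731354 = 2741 N.
ΣF_y = 0: A_y + T·sin43° − 2750 − 1050 = 0 → A_y = 3800 − 3748.18 × 0.681998 = 1244 N.

T = 3748 N, A_x = 2741 N, A_y = 1244 N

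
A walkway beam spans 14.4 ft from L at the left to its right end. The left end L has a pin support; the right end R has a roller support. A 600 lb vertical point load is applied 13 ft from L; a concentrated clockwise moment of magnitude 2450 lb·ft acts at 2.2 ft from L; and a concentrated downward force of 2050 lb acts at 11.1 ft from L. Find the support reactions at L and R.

L_x = 0, L_y = 358.0 lb, R_y = 2292 lb

Taking moments about L: R_y·14.4 − 600·13 − 2450 − 2050·11.1 = 0 → R_y = 33005/14.4 = 2292.01 ≈ 2292 lb.
ΣF_y = 0: L_y + 2292.01 − 600 − 2050 = 0 → L_y = 358.0 lb.
ΣF_x = 0: no horizontal applied forces, so L_x = 0.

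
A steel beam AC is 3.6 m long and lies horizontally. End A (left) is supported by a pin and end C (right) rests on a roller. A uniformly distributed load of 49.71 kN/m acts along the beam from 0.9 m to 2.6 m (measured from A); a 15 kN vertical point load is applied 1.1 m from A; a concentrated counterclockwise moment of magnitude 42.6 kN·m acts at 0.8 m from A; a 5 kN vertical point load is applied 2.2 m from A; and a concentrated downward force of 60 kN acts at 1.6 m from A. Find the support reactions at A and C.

Resultant of the distributed load: 49.71 × 1.7 = 84.507 kN at 1.75 m from A.
ΣM about A: C_y·3.6 − (49.71·1.7)·1.75 − 15·1.1 + 42.6 − 5·2.2 − 60·1.6 = 0 → C_y = 228.78725/3.6 = 63.552 ≈ 63.55 kN.
ΣF_y = 0: A_y + 63.552 − 49.71·1.7 − 15 − 5 − 60 = 0 → A_y = 101.0 kN.
ΣF_x = 0: no horizontal applied forces, so A_x = 0.

A_x = 0, A_y = 101.0 kN, C_y = 63.55 kN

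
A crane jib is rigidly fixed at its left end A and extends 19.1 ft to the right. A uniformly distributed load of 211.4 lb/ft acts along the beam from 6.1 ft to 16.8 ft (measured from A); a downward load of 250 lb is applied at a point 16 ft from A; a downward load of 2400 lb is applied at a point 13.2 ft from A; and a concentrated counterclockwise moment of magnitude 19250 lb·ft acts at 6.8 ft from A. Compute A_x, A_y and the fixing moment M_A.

Resultant of the distributed load: 211.4 × 10.7 = 2261.98 lb at 11.45 ft from A.
ΣF_x = 0: A_x = 0.
ΣF_y = 0: A_y − 211.4·10.7 − 250 − 2400 = 0 → A_y = 4912 lb.
ΣM about A: M_A − (211.4·10.7)·11.45 − 250·16 − 2400·13.2 + 19250 = 0 → M_A = 42330 lb·ft.

A_x = 0, A_y = 4912 lb, M_A = 42330 lb·ft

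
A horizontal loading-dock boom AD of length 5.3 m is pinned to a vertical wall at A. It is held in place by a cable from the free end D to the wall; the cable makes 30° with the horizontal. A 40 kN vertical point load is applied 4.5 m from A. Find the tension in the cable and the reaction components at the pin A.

T = 67.92 kN, A_x = 58.82 kN, A_y = 6.038 kN

ΣM about A: T·sin30°·5.3 − 40·4.5 = 0 → T = 180/(5.3·0.5) = 67.9245 ≈ 67.92 kN.
ΣF_x = 0: A_x − T·cos30° = 0 → A_x = 67.9245 × 0.866025 = 58.82 kN.
ΣF_y = 0: A_y + T·sin30° − 40 = 0 → A_y = 40 − 67.9245 × 0.5 = 6.038 kN.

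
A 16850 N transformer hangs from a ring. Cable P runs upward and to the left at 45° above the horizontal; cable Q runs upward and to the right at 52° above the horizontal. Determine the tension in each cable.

ΣF_x = 0: −T_P·cos45° + T_Q·cos52° = 0 → T_Q = 1.14853·T_P.
ΣF_y = 0: T_P·sin45° + T_Q·sin52° = 16850.
Substitute: T_P·(0.707107 + 1.14853·0.788011) = 16850 → T_P = 10451.8 ≈ 10450 N.
Then T_Q = 1.14853 × 10451.8 = 12000 N.

T_P = 10450 N, T_Q = 12000 N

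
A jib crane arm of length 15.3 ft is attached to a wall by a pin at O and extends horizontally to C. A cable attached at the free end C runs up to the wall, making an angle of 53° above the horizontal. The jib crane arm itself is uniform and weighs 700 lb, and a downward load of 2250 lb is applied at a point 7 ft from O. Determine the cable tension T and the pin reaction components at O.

ΣM about O: T·sin53°·15.3 − 700·7.65 − 2250·7 = 0 → T = 21105/(15.3·0.798636) = 1727.21 ≈ 1727 lb.
ΣF_x = 0: O_x − T·cos53° = 0 → O_x = 1727.21 × 0.601815 = 1039 lb.
ΣF_y = 0: O_y + T·sin53° − 700 − 2250 = 0 → O_y = 2950 − 1727.21 × 0.798636 = 1571 lb.

T = 1727 lb, O_x = 1039 lb, O_y = 1571 lb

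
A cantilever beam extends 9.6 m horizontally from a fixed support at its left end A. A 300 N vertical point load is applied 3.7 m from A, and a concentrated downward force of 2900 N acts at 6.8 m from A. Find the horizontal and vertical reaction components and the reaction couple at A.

A_x = 0, A_y = 3200 N, M_A = 20830 N·m

ΣF_x = 0: A_x = 0.
ΣF_y = 0: A_y − 300 − 2900 = 0 → A_y = 3200 N.
ΣM about A: M_A − 300·3.7 − 2900·6.8 = 0 → M_A = 20830 N·m.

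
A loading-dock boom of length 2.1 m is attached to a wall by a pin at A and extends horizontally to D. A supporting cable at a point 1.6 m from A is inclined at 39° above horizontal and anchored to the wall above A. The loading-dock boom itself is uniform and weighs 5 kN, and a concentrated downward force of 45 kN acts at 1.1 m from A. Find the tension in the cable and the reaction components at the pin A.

T = 54.37 kN, A_x = 42.26 kN, A_y = 15.78 kN

ΣM about A: T·sin39°·1.6 − 5·1.05 − 45·1.1 = 0 → T = 54.75/(1.6·0.62932) = 54.3742 ≈ 54.37 kN.
ΣF_x = 0: A_x − T·cos39° = 0 → A_x = 54.3742 × 0.777146 = 42.26 kN.
ΣF_y = 0: A_y + T·sin39° − 5 − 45 = 0 → A_y = 50 − 54.3742 × 0.62932 = 15.78 kN.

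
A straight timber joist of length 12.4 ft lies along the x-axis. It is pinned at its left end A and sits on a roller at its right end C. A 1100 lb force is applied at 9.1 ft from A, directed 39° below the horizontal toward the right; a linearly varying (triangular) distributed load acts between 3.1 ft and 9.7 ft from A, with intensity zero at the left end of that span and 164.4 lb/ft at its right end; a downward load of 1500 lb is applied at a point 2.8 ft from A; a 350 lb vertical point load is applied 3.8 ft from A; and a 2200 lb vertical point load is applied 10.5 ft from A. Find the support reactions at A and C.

A_x = -854.9 lb, A_y = 2140 lb, C_y = 3145 lb

Resultant of the triangular load: ½ × 164.4 × 6.6 = 542.52 lb, acting at 7.5 ft from A (one-third of the span from the peak).
Taking moments about A: C_y·12.4 − 1100·sin39°·9.1 − (½·164.4·6.6)·7.5 − 1500·2.8 − 350·3.8 − 2200·10.5 = 0 → C_y = 38998.4/12.4 = 3145.03 ≈ 3145 lb.
ΣF_y = 0: A_y + 3145.03 − 1100·sin39° − ½·164.4·6.6 − 1500 − 350 − 2200 = 0 → A_y = 2140 lb.
ΣF_x = 0: A_x + 1100·cos39° = 0 → A_x = -854.9 lb.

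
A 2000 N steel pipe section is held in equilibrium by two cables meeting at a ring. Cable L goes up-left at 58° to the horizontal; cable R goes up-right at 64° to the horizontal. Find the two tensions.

ΣF_x = 0: −T_L·cos58° + T_R·cos64° = 0 → T_R = 1.20884·T_L.
ΣF_y = 0: T_L·sin58° + T_R·sin64° = 2000.
Substitute: T_L·(0.848048 + 1.20884·0.898794) = 2000 → T_L = 1033.83 ≈ 1034 N.
Then T_R = 1.20884 × 1033.83 = 1250 N.

T_L = 1034 N, T_R = 1250 N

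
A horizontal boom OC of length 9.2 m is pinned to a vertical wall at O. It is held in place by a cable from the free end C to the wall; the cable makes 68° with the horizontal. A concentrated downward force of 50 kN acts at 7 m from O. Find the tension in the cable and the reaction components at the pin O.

T = 41.03 kN, O_x = 15.37 kN, O_y = 11.96 kN

ΣM about O: T·sin68°·9.2 − 50·7 = 0 → T = 350/(9.2·0.927184) = 41.0312 ≈ 41.03 kN.
ΣF_x = 0: O_x − T·cos68° = 0 → O_x = 41.0312 × 0.374607 = 15.37 kN.
ΣF_y = 0: O_y + T·sin68° − 50 = 0 → O_y = 50 − 41.0312 × 0.927184 = 11.96 kN.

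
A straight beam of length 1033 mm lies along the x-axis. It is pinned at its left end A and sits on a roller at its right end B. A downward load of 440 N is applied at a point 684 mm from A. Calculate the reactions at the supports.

ΣM about A: B_y·1033 − 440·684 = 0 → B_y = 300960/1033 = 291.346 ≈ 291.3 N.
ΣF_y = 0: A_y + 291.346 − 440 = 0 → A_y = 148.7 N.
ΣF_x = 0: no horizontal applied forces, so A_x = 0.

A_x = 0, A_y = 148.7 N, B_y = 291.3 N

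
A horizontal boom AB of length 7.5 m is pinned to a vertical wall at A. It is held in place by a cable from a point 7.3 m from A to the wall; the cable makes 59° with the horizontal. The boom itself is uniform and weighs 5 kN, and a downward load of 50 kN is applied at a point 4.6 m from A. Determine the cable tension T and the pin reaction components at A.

ΣM about A: T·sin59°·7.3 − 5·3.75 − 50·4.6 = 0 → T = 248.75/(7.3·0.857167) = 39.7534 ≈ 39.75 kN.
ΣF_x = 0: A_x − T·cos59° = 0 → A_x = 39.7534 × 0.515038 = 20.47 kN.
ΣF_y = 0: A_y + T·sin59° − 5 − 50 = 0 → A_y = 55 − 39.7534 × 0.857167 = 20.92 kN.

T = 39.75 kN, A_x = 20.47 kN, A_y = 20.92 kN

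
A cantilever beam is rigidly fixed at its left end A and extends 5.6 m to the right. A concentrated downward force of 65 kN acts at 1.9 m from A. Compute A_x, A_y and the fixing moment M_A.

A_x = 0, A_y = 65.00 kN, M_A = 123.5 kN·m

ΣF_x = 0: A_x = 0.
ΣF_y = 0: A_y − 65 = 0 → A_y = 65.00 kN.
ΣM about A: M_A − 65·1.9 = 0 → M_A = 123.5 kN·m.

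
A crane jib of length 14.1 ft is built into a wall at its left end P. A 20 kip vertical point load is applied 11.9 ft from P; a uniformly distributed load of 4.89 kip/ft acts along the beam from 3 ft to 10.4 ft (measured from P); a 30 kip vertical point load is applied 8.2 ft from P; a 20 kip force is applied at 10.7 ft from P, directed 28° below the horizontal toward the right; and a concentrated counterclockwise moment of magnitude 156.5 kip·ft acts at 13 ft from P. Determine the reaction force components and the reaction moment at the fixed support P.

Resultant of the distributed load: 4.89 × 7.4 = 36.186 kip at 6.7 ft from P.
ΣF_x = 0: P_x + 20·cos28° = 0 → P_x = -17.66 kip.
ΣF_y = 0: P_y − 20 − 4.89·7.4 − 30 − 20·sin28° = 0 → P_y = 95.58 kip.
ΣM about P: M_P − 20·11.9 − (4.89·7.4)·6.7 − 30·8.2 − 20·sin28°·10.7 + 156.5 = 0 → M_P = 670.4 kip·ft.

P_x = -17.66 kip, P_y = 95.58 kip, M_P = 670.4 kip·ft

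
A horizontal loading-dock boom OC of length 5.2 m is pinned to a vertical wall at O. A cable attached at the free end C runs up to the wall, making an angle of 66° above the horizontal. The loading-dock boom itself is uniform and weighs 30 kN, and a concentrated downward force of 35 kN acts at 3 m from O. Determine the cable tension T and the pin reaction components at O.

T = 38.52 kN, O_x = 15.67 kN, O_y = 29.81 kN

ΣM about O: T·sin66°·5.2 − 30·2.6 − 35·3 = 0 → T = 183/(5.2·0.913545) = 38.5228 ≈ 38.52 kN.
ΣF_x = 0: O_x − T·cos66° = 0 → O_x = 38.5228 × 0.406737 = 15.67 kN.
ΣF_y = 0: O_y + T·sin66° − 30 − 35 = 0 → O_y = 65 − 38.5228 × 0.913545 = 29.81 kN.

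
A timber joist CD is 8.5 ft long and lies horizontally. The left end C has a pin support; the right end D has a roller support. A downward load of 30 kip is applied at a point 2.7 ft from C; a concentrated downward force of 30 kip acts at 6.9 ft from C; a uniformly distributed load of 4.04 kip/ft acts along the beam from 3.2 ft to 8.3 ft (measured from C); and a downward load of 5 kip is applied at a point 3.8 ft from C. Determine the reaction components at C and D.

Resultant of the distributed load: 4.04 × 5.1 = 20.604 kip at 5.75 ft from C.
ΣM about C: D_y·8.5 − 30·2.7 − 30·6.9 − (4.04·5.1)·5.75 − 5·3.8 = 0 → D_y = 425.473/8.5 = 50.0556 ≈ 50.06 kip.
ΣF_y = 0: C_y + 50.0556 − 30 − 30 − 4.04·5.1 − 5 = 0 → C_y = 35.55 kip.
ΣF_x = 0: no horizontal applied forces, so C_x = 0.

C_x = 0, C_y = 35.55 kip, D_y = 50.06 kip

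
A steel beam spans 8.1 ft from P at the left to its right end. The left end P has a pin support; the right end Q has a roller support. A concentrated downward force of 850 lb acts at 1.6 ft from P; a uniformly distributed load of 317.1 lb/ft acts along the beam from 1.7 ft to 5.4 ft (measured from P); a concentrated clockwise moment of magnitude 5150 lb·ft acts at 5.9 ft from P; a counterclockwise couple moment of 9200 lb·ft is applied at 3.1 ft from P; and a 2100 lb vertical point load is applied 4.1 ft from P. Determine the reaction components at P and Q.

P_x = 0, P_y = 2878 lb, Q_y = 1245 lb

Resultant of the distributed load: 317.1 × 3.7 = 1173.27 lb at 3.55 ft from P.
Moments about P: Q_y·8.1 − 850·1.6 − (317.1·3.7)·3.55 − 5150 + 9200 − 2100·4.1 = 0 → Q_y = 10085.1085/8.1 = 1245.08 ≈ 1245 lb.
ΣF_y = 0: P_y + 1245.08 − 850 − 317.1·3.7 − 2100 = 0 → P_y = 2878 lb.
ΣF_x = 0: no horizontal applied forces, so P_x = 0.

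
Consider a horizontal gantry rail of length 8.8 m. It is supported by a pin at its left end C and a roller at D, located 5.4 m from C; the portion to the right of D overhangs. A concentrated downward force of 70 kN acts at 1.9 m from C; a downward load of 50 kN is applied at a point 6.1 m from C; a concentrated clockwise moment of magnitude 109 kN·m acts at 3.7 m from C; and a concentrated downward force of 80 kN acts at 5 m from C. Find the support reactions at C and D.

C_x = 0, C_y = 24.63 kN, D_y = 175.4 kN

ΣM about C: D_y·5.4 − 70·1.9 − 50·6.1 − 109 − 80·5 = 0 → D_y = 947/5.4 = 175.37 ≈ 175.4 kN.
ΣF_y = 0: C_y + 175.37 − 70 − 50 − 80 = 0 → C_y = 24.63 kN.
ΣF_x = 0: no horizontal applied forces, so C_x = 0.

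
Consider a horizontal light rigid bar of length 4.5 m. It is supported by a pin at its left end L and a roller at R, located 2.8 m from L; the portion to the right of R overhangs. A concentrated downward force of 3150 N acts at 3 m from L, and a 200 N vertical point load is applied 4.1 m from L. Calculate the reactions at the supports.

L_x = 0, L_y = -317.9 N, R_y = 3668 N

ΣM about L: R_y·2.8 − 3150·3 − 200·4.1 = 0 → R_y = 10270/2.8 = 3667.86 ≈ 3668 N.
ΣF_y = 0: L_y + 3667.86 − 3150 − 200 = 0 → L_y = -317.9 N.
ΣF_x = 0: no horizontal applied forces, so L_x = 0.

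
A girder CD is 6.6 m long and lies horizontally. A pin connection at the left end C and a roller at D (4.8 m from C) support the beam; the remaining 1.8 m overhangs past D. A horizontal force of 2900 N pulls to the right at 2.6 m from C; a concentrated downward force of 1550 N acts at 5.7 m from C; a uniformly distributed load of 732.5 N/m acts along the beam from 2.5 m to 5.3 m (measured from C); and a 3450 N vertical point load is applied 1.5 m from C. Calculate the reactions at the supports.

Resultant of the distributed load: 732.5 × 2.8 = 2051 N at 3.9 m from C.
Taking moments about C: D_y·4.8 − 1550·5.7 − (732.5·2.8)·3.9 − 3450·1.5 = 0 → D_y = 22008.9/4.8 = 4585.19 ≈ 4585 N.
ΣF_y = 0: C_y + 4585.19 − 1550 − 732.5·2.8 − 3450 = 0 → C_y = 2466 N.
ΣF_x = 0: C_x + 2900 = 0 → C_x = -2900 N.

C_x = -2900 N, C_y = 2466 N, D_y = 4585 N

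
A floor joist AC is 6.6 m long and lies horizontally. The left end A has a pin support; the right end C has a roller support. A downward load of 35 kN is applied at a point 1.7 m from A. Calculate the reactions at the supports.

A_x = 0, A_y = 25.98 kN, C_y = 9.015 kN

Moments about A: C_y·6.6 − 35·1.7 = 0 → C_y = 59.5/6.6 = 9.01515 ≈ 9.015 kN.
ΣF_y = 0: A_y + 9.01515 − 35 = 0 → A_y = 25.98 kN.
ΣF_x = 0: no horizontal applied forces, so A_x = 0.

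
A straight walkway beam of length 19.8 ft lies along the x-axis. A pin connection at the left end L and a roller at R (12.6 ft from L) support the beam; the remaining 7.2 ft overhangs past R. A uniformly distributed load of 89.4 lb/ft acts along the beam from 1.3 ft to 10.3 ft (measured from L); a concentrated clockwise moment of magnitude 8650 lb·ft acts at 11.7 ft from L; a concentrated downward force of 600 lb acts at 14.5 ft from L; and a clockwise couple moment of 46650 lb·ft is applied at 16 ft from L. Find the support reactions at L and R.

Resultant of the distributed load: 89.4 × 9 = 804.6 lb at 5.8 ft from L.
ΣM about L: R_y·12.6 − (89.4·9)·5.8 − 8650 − 600·14.5 − 46650 = 0 → R_y = 68666.68/12.6 = 5449.74 ≈ 5450 lb.
ΣF_y = 0: L_y + 5449.74 − 89.4·9 − 600 = 0 → L_y = -4045 lb.
ΣF_x = 0: no horizontal applied forces, so L_x = 0.

L_x = 0, L_y = -4045 lb, R_y = 5450 lb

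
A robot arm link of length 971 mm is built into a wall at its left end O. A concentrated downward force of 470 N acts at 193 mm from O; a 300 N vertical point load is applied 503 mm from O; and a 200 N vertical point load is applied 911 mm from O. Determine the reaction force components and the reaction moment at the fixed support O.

O_x = 0, O_y = 970.0 N, M_O = 423800 N·mm

ΣF_x = 0: O_x = 0.
ΣF_y = 0: O_y − 470 − 300 − 200 = 0 → O_y = 970.0 N.
ΣM about O: M_O − 470·193 − 300·503 − 200·911 = 0 → M_O = 423800 N·mm.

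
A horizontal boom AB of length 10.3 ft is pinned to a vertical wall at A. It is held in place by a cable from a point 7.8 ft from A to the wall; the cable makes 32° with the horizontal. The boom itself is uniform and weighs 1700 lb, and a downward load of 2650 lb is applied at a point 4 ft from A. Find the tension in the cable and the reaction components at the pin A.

T = 4683 lb, A_x = 3971 lb, A_y = 1869 lb

ΣM about A: T·sin32°·7.8 − 1700·5.15 − 2650·4 = 0 → T = 19355/(7.8·0.529919) = 4682.62 ≈ 4683 lb.
ΣF_x = 0: A_x − T·cos32° = 0 → A_x = 4682.62 × 0.848048 = 3971 lb.
ΣF_y = 0: A_y + T·sin32° − 1700 − 2650 = 0 → A_y = 4350 − 4682.62 × 0.529919 = 1869 lb.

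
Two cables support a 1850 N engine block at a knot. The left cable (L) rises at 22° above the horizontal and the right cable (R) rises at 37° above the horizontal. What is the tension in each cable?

T_L = 1724 N, T_R = 2001 N

ΣF_x = 0: −T_L·cos22° + T_R·cos37° = 0 → T_R = 1.16096·T_L.
ΣF_y = 0: T_L·sin22° + T_R·sin37° = 1850.
Substitute: T_L·(0.374607 + 1.16096·0.601815) = 1850 → T_L = 1723.67 ≈ 1724 N.
Then T_R = 1.16096 × 1723.67 = 2001 N.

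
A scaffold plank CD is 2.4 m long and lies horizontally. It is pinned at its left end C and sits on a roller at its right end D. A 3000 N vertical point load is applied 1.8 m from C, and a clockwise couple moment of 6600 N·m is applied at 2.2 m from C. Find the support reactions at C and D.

C_x = 0, C_y = -2000 N, D_y = 5000 N

ΣM about C: D_y·2.4 − 3000·1.8 − 6600 = 0 → D_y = 12000/2.4 = 5000 N.
ΣF_y = 0: C_y + 5000 − 3000 = 0 → C_y = -2000 N.
ΣF_x = 0: no horizontal applied forces, so C_x = 0.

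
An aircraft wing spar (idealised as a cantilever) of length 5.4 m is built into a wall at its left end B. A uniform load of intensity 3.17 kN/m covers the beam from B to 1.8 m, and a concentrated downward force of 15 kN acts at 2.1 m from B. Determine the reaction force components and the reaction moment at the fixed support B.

Resultant of the distributed load: 3.17 × 1.8 = 5.706 kN at 0.9 m from B.
ΣF_x = 0: B_x = 0.
ΣF_y = 0: B_y − 3.17·1.8 − 15 = 0 → B_y = 20.71 kN.
ΣM about B: M_B − (3.17·1.8)·0.9 − 15·2.1 = 0 → M_B = 36.64 kN·m.

B_x = 0, B_y = 20.71 kN, M_B = 36.64 kN·m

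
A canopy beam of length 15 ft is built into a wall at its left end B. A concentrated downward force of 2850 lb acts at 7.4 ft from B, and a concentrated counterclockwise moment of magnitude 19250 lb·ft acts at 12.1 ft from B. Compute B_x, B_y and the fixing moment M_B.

B_x = 0, B_y = 2850 lb, M_B = 1840 lb·ft

ΣF_x = 0: B_x = 0.
ΣF_y = 0: B_y − 2850 = 0 → B_y = 2850 lb.
ΣM about B: M_B − 2850·7.4 + 19250 = 0 → M_B = 1840 lb·ft.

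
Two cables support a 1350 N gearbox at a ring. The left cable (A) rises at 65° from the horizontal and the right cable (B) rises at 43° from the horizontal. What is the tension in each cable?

T_A = 1038 N, T_B = 599.9 N

ΣF_x = 0: −T_A·cos65° + T_B·cos43° = 0 → T_B = 0.577858·T_A.
ΣF_y = 0: T_A·sin65° + T_B·sin43° = 1350.
Substitute: T_A·(0.906308 + 0.577858·0.681998) = 1350 → T_A = 1038.14 ≈ 1038 N.
Then T_B = 0.577858 × 1038.14 = 599.9 N.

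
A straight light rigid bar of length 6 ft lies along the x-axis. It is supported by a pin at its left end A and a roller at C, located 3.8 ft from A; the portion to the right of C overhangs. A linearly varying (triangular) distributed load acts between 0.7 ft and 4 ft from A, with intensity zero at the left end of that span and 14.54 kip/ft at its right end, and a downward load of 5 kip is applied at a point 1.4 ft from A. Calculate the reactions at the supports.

Resultant of the triangular load: ½ × 14.54 × 3.3 = 23.991 kip, acting at 2.9 ft from A (one-third of the span from the peak).
ΣM about A: C_y·3.8 − (½·14.54·3.3)·2.9 − 5·1.4 = 0 → C_y = 76.5739/3.8 = 20.151 ≈ 20.15 kip.
ΣF_y = 0: A_y + 20.151 − ½·14.54·3.3 − 5 = 0 → A_y = 8.840 kip.
ΣF_x = 0: no horizontal applied forces, so A_x = 0.

A_x = 0, A_y = 8.840 kip, C_y = 20.15 kip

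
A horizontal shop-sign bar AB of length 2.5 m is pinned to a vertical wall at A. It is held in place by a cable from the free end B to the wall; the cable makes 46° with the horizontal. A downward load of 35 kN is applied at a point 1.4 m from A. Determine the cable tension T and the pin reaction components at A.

T = 27.25 kN, A_x = 18.93 kN, A_y = 15.40 kN

ΣM about A: T·sin46°·2.5 − 35·1.4 = 0 → T = 49/(2.5·0.71934) = 27.2472 ≈ 27.25 kN.
ΣF_x = 0: A_x − T·cos46° = 0 → A_x = 27.2472 × 0.694658 = 18.93 kN.
ΣF_y = 0: A_y + T·sin46° − 35 = 0 → A_y = 35 − 27.2472 × 0.71934 = 15.40 kN.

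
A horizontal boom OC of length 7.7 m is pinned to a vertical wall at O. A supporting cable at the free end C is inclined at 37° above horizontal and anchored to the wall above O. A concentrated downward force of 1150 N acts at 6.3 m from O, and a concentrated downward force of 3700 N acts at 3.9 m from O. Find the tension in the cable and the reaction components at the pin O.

T = 4677 N, O_x = 3736 N, O_y = 2035 N

ΣM about O: T·sin37°·7.7 − 1150·6.3 − 3700·3.9 = 0 → T = 21675/(7.7·0.601815) = 4677.41 ≈ 4677 N.
ΣF_x = 0: O_x − T·cos37° = 0 → O_x = 4677.41 × 0.798636 = 3736 N.
ΣF_y = 0: O_y + T·sin37° − 1150 − 3700 = 0 → O_y = 4850 − 4677.41 × 0.601815 = 2035 N.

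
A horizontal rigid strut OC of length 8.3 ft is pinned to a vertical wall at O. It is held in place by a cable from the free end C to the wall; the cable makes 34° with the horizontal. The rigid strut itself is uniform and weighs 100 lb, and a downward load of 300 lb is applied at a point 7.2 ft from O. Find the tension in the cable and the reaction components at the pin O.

T = 554.8 lb, O_x = 460.0 lb, O_y = 89.76 lb

ΣM about O: T·sin34°·8.3 − 100·4.15 − 300·7.2 = 0 → T = 2575/(8.3·0.559193) = 554.801 ≈ 554.8 lb.
ΣF_x = 0: O_x − T·cos34° = 0 → O_x = 554.801 × 0.829038 = 460.0 lb.
ΣF_y = 0: O_y + T·sin34° − 100 − 300 = 0 → O_y = 400 − 554.801 × 0.559193 = 89.76 lb.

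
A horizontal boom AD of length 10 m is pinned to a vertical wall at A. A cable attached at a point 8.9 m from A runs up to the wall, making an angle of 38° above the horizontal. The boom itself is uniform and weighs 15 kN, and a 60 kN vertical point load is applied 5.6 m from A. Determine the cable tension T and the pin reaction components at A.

ΣM about A: T·sin38°·8.9 − 15·5 − 60·5.6 = 0 → T = 411/(8.9·0.615661) = 75.0084 ≈ 75.01 kN.
ΣF_x = 0: A_x − T·cos38° = 0 → A_x = 75.0084 × 0.788011 = 59.11 kN.
ΣF_y = 0: A_y + T·sin38° − 15 − 60 = 0 → A_y = 75 − 75.0084 × 0.615661 = 28.82 kN.

T = 75.01 kN, A_x = 59.11 kN, A_y = 28.82 kN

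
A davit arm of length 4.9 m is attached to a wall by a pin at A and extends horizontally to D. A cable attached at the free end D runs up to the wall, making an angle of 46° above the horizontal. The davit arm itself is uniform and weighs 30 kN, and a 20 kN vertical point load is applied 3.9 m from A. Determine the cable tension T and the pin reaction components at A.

ΣM about A: T·sin46°·4.9 − 30·2.45 − 20·3.9 = 0 → T = 151.5/(4.9·0.71934) = 42.9816 ≈ 42.98 kN.
ΣF_x = 0: A_x − T·cos46° = 0 → A_x = 42.9816 × 0.694658 = 29.86 kN.
ΣF_y = 0: A_y + T·sin46° − 30 − 20 = 0 → A_y = 50 − 42.9816 × 0.71934 = 19.08 kN.

T = 42.98 kN, A_x = 29.86 kN, A_y = 19.08 kN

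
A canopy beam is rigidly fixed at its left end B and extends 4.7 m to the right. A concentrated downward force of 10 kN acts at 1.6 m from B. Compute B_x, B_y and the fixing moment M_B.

B_x = 0, B_y = 10.00 kN, M_B = 16.00 kN·m

ΣF_x = 0: B_x = 0.
ΣF_y = 0: B_y − 10 = 0 → B_y = 10.00 kN.
ΣM about B: M_B − 10·1.6 = 0 → M_B = 16.00 kN·m.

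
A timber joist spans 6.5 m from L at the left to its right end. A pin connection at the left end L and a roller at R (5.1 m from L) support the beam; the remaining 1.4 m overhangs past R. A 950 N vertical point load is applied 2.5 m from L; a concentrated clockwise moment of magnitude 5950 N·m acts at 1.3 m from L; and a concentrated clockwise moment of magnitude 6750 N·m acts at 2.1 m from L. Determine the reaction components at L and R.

L_x = 0, L_y = -2006 N, R_y = 2956 N

Taking moments about L: R_y·5.1 − 950·2.5 − 5950 − 6750 = 0 → R_y = 15075/5.1 = 2955.88 ≈ 2956 N.
ΣF_y = 0: L_y + 2955.88 − 950 = 0 → L_y = -2006 N.
ΣF_x = 0: no horizontal applied forces, so L_x = 0.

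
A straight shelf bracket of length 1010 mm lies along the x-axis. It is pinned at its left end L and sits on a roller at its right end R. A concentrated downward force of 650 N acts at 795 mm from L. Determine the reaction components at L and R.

ΣM about L: R_y·1010 − 650·795 = 0 → R_y = 516750/1010 = 511.634 ≈ 511.6 N.
ΣF_y = 0: L_y + 511.634 − 650 = 0 → L_y = 138.4 N.
ΣF_x = 0: no horizontal applied forces, so L_x = 0.

L_x = 0, L_y = 138.4 N, R_y = 511.6 N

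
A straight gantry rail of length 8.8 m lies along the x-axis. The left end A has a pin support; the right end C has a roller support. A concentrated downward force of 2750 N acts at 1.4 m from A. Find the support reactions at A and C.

A_x = 0, A_y = 2312 N, C_y = 437.5 N

Moments about A: C_y·8.8 − 2750·1.4 = 0 → C_y = 3850/8.8 = 437.5 N.
ΣF_y = 0: A_y + 437.5 − 2750 = 0 → A_y = 2312 N.
ΣF_x = 0: no horizontal applied forces, so A_x = 0.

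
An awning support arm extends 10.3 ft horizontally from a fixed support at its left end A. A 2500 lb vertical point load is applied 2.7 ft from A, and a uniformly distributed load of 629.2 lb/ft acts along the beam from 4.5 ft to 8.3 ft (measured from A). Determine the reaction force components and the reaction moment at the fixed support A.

Resultant of the distributed load: 629.2 × 3.8 = 2390.96 lb at 6.4 ft from A.
ΣF_x = 0: A_x = 0.
ΣF_y = 0: A_y − 2500 − 629.2·3.8 = 0 → A_y = 4891 lb.
ΣM about A: M_A − 2500·2.7 − (629.2·3.8)·6.4 = 0 → M_A = 22050 lb·ft.

A_x = 0, A_y = 4891 lb, M_A = 22050 lb·ft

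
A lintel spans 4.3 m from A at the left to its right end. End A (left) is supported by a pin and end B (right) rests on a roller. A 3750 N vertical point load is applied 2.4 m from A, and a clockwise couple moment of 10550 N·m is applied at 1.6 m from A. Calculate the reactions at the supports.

Moments about A: B_y·4.3 − 3750·2.4 − 10550 = 0 → B_y = 19550/4.3 = 4546.51 ≈ 4547 N.
ΣF_y = 0: A_y + 4546.51 − 3750 = 0 → A_y = -796.5 N.
ΣF_x = 0: no horizontal applied forces, so A_x = 0.

A_x = 0, A_y = -796.5 N, B_y = 4547 N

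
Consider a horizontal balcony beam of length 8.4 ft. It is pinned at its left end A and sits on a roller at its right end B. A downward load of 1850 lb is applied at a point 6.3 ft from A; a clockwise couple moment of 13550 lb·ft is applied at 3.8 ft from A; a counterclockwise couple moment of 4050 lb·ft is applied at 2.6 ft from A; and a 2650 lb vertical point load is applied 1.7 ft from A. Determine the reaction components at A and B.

A_x = 0, A_y = 1445 lb, B_y = 3055 lb

Taking moments about A: B_y·8.4 − 1850·6.3 − 13550 + 4050 − 2650·1.7 = 0 → B_y = 25660/8.4 = 3054.76 ≈ 3055 lb.
ΣF_y = 0: A_y + 3054.76 − 1850 − 2650 = 0 → A_y = 1445 lb.
ΣF_x = 0: no horizontal applied forces, so A_x = 0.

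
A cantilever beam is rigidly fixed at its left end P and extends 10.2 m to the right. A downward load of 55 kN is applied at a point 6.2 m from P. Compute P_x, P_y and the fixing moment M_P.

P_x = 0, P_y = 55.00 kN, M_P = 341.0 kN·m

ΣF_x = 0: P_x = 0.
ΣF_y = 0: P_y − 55 = 0 → P_y = 55.00 kN.
ΣM about P: M_P − 55·6.2 = 0 → M_P = 341.0 kN·m.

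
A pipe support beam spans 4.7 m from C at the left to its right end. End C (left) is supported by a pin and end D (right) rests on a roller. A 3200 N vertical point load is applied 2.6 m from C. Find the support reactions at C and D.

C_x = 0, C_y = 1430 N, D_y = 1770 N

ΣM about C: D_y·4.7 − 3200·2.6 = 0 → D_y = 8320/4.7 = 1770.21 ≈ 1770 N.
ΣF_y = 0: C_y + 1770.21 − 3200 = 0 → C_y = 1430 N.
ΣF_x = 0: no horizontal applied forces, so C_x = 0.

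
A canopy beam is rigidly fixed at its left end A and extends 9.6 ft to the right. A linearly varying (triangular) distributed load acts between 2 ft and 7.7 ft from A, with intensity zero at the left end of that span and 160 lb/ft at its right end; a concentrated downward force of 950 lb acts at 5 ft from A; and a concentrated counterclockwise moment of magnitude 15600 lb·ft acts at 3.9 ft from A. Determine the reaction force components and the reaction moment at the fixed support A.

Resultant of the triangular load: ½ × 160 × 5.7 = 456 lb, acting at 5.8 ft from A (one-third of the span from the peak).
ΣF_x = 0: A_x = 0.
ΣF_y = 0: A_y − ½·160·5.7 − 950 = 0 → A_y = 1406 lb.
ΣM about A: M_A − (½·160·5.7)·5.8 − 950·5 + 15600 = 0 → M_A = -8205 lb·ft.

A_x = 0, A_y = 1406 lb, M_A = -8205 lb·ft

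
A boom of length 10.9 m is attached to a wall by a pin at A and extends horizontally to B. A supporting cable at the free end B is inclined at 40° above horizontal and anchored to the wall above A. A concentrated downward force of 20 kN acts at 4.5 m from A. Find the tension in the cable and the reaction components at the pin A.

T = 12.85 kN, A_x = 9.840 kN, A_y = 11.74 kN

ΣM about A: T·sin40°·10.9 − 20·4.5 = 0 → T = 90/(10.9·0.642788) = 12.8454 ≈ 12.85 kN.
ΣF_x = 0: A_x − T·cos40° = 0 → A_x = 12.8454 × 0.766044 = 9.840 kN.
ΣF_y = 0: A_y + T·sin40° − 20 = 0 → A_y = 20 − 12.8454 × 0.642788 = 11.74 kN.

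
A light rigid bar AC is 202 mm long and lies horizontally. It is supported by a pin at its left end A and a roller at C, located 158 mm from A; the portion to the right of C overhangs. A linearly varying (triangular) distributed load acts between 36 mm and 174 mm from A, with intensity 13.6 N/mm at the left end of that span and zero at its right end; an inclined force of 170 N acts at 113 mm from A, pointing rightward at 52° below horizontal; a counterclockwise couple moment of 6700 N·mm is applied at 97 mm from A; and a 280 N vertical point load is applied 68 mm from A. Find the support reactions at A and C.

A_x = -104.7 N, A_y = 691.4 N, C_y = 660.9 N

Resultant of the triangular load: ½ × 13.6 × 138 = 938.4 N, acting at 82 mm from A (one-third of the span from the peak).
Taking moments about A: C_y·158 − (½·13.6·138)·82 − 170·sin52°·113 + 6700 − 280·68 = 0 → C_y = 104426/158 = 660.924 ≈ 660.9 N.
ΣF_y = 0: A_y + 660.924 − ½·13.6·138 − 170·sin52° − 280 = 0 → A_y = 691.4 N.
ΣF_x = 0: A_x + 170·cos52° = 0 → A_x = -104.7 N.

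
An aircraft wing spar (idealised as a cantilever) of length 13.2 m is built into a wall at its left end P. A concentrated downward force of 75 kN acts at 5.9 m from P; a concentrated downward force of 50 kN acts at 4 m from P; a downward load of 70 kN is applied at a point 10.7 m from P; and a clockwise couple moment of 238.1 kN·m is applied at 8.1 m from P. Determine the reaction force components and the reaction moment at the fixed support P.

ΣF_x = 0: P_x = 0.
ΣF_y = 0: P_y − 75 − 50 − 70 = 0 → P_y = 195.0 kN.
ΣM about P: M_P − 75·5.9 − 50·4 − 70·10.7 − 238.1 = 0 → M_P = 1630 kN·m.

P_x = 0, P_y = 195.0 kN, M_P = 1630 kN·m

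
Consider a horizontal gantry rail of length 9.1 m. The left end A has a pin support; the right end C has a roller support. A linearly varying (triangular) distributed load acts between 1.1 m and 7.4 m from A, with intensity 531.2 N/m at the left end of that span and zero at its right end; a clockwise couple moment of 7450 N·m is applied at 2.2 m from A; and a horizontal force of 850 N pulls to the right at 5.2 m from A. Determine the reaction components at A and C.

Resultant of the triangular load: ½ × 531.2 × 6.3 = 1673.28 N, acting at 3.2 m from A (one-third of the span from the peak).
Taking moments about A: C_y·9.1 − (½·531.2·6.3)·3.2 − 7450 = 0 → C_y = 12804.496/9.1 = 1407.09 ≈ 1407 N.
ΣF_y = 0: A_y + 1407.09 − ½·531.2·6.3 = 0 → A_y = 266.2 N.
ΣF_x = 0: A_x + 850 = 0 → A_x = -850.0 N.

A_x = -850.0 N, A_y = 266.2 N, C_y = 1407 N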